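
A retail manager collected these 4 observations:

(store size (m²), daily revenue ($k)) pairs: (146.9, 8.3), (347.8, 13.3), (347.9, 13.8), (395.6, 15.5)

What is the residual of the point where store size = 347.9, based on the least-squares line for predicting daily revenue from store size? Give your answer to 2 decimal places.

0.01

n = 4, Σx = 1238.2, Σy = 50.9, Σxy = 16777.83, Σx² = 420078.22
Sxx = Σx² − (Σx)²/n = 420078.22 − 383284.81 = 36793.41
Sxy = Σxy − (Σx)(Σy)/n = 16777.83 − 15756.095 = 1021.735
b = Sxy/Sxx = 1021.735/36793.41 = 0.027770
a = ȳ − b·x̄ = 12.725 − 0.027770·309.55 = 4.128948
ŷ(347.9) = 4.128948 + 0.027770·347.9 = 13.789961
residual = y − ŷ = 13.8 − 13.789961 = 0.010039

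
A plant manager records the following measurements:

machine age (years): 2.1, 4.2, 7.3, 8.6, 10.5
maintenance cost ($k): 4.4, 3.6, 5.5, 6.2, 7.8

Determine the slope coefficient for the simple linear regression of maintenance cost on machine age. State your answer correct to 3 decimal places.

n = 5, Σx = 32.7, Σy = 27.5, Σxy = 199.73, Σx² = 259.55
Sxx = Σx² − (Σx)²/n = 259.55 − 213.858 = 45.692
Sxy = Σxy − (Σx)(Σy)/n = 199.73 − 179.85 = 19.88
b = Sxy/Sxx = 19.88/45.692 = 0.435087

0.435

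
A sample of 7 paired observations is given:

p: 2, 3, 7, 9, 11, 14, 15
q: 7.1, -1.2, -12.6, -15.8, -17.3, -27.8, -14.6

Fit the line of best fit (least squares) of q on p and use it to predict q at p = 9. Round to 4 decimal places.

-12.3052

n = 7, Σx = 61, Σy = -82.2, Σxy = -1018.3, Σx² = 685
Sxx = Σx² − (Σx)²/n = 685 − 531.571429 = 153.428571
Sxy = Σxy − (Σx)(Σy)/n = -1018.3 − (-716.314286) = -301.985714
b = Sxy/Sxx = -301.985714/153.428571 = -1.968250
a = ȳ − b·x̄ = -11.742857 − (-1.968250)·8.714286 = 5.409032
ŷ(9) = a + b·9 = 5.409032 + (-1.968250)·9 = -12.305214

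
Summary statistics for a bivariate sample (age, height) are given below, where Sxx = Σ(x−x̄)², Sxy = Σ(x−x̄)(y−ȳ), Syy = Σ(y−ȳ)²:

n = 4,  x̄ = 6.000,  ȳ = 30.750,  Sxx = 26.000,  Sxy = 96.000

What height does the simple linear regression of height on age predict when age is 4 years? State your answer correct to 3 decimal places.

b = Sxy/Sxx = 96/26 = 3.692308
a = ȳ − b·x̄ = 30.75 − 3.692308·6 = 8.596154
ŷ(4) = a + b·4 = 8.596154 + 3.692308·4 = 23.365385

23.365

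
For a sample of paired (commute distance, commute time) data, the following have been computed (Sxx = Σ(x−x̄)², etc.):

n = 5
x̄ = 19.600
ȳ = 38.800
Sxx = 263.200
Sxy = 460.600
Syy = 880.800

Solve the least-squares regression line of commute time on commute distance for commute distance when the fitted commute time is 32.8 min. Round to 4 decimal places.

b = Sxy/Sxx = 460.6/263.2 = 1.75
a = ȳ − b·x̄ = 38.8 − 1.75·19.6 = 4.5
Set a + b·x = 32.8: x = (32.8 − 4.5) / 1.75 = 16.171429

16.1714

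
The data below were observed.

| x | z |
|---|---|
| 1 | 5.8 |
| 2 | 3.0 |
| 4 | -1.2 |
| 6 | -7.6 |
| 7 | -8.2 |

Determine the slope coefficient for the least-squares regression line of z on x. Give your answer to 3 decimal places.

n = 5, Σx = 20, Σy = -8.2, Σxy = -96, Σx² = 106
Sxx = Σx² − (Σx)²/n = 106 − 80 = 26
Sxy = Σxy − (Σx)(Σy)/n = -96 − (-32.8) = -63.2
b = Sxy/Sxx = -63.2/26 = -2.430769

-2.431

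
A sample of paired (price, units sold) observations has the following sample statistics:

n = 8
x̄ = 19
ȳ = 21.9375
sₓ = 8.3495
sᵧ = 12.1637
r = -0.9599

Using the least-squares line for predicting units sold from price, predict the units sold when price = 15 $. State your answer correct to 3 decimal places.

27.531

b = r · sᵧ/sₓ = -0.9599 · 12.1637/8.3495 = -1.398399
a = ȳ − b·x̄ = 21.9375 − (-1.398399)·19 = 48.507088
ŷ(15) = a + b·15 = 48.507088 + (-1.398399)·15 = 27.531098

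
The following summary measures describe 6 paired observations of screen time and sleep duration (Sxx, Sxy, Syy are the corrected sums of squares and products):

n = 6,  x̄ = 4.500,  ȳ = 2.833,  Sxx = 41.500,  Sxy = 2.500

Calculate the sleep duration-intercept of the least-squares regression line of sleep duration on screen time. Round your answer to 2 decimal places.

b = Sxy/Sxx = 2.5/41.5 = 0.060241
a = ȳ − b·x̄ = 2.833 − 0.060241·4.5 = 2.561916

2.56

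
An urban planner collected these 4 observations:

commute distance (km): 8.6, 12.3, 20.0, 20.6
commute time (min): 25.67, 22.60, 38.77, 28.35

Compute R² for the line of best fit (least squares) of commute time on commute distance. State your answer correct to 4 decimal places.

0.4591

n = 4, Σx = 61.5, Σy = 115.39, Σxy = 1858.152, Σx² = 1049.61, Σy² = 3476.5443
Sxx = Σx² − (Σx)²/n = 1049.61 − 945.5625 = 104.0475
Sxy = Σxy − (Σx)(Σy)/n = 1858.152 − 1774.12125 = 84.03075
Syy = Σy² − (Σy)²/n = 3476.5443 − 3328.713025 = 147.831275
R² = Sxy²/(Sxx·Syy) = (84.03075)²/(104.0475·147.831275) = 0.459070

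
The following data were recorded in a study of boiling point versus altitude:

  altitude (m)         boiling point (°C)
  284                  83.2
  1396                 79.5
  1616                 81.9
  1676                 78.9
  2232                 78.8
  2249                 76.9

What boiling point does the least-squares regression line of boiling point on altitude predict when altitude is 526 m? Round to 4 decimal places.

82.6767

n = 6, Σx = 9453, Σy = 479.2, Σxy = 748027.3, Σx² = 17489729
Sxx = Σx² − (Σx)²/n = 17489729 − 14893201.5 = 2596527.5
Sxy = Σxy − (Σx)(Σy)/n = 748027.3 − 754979.6 = -6952.3
b = Sxy/Sxx = -6952.3/2596527.5 = -0.002678
a = ȳ − b·x̄ = 79.866667 − (-0.002678)·1575.5 = 84.085127
ŷ(526) = a + b·526 = 84.085127 + (-0.002678)·526 = 82.676742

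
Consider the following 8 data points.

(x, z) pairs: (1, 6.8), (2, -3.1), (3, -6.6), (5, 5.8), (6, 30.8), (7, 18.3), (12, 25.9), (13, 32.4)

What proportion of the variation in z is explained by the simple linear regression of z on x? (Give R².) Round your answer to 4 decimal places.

n = 8, Σx = 49, Σy = 110.3, Σxy = 1054.7, Σx² = 437, Σy² = 3137.15
Sxx = Σx² − (Σx)²/n = 437 − 300.125 = 136.875
Sxy = Σxy − (Σx)(Σy)/n = 1054.7 − 675.5875 = 379.1125
Syy = Σy² − (Σy)²/n = 3137.15 − 1520.76125 = 1616.38875
R² = Sxy²/(Sxx·Syy) = (379.1125)²/(136.875·1616.38875) = 0.649630

0.6496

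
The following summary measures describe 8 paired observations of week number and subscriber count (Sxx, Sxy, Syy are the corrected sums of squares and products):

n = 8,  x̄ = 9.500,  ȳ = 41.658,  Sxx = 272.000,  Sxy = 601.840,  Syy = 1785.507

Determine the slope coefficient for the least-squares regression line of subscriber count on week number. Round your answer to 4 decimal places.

b = Sxy/Sxx = 601.84/272 = 2.212647

2.2126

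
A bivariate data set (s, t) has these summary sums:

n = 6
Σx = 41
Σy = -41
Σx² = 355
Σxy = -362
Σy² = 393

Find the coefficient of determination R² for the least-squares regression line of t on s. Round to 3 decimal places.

0.793

Sxx = Σx² − (Σx)²/n = 355 − 280.166667 = 74.833333
Sxy = Σxy − (Σx)(Σy)/n = -362 − (-280.166667) = -81.833333
Syy = Σy² − (Σy)²/n = 393 − 280.166667 = 112.833333
R² = Sxy²/(Sxx·Syy) = (-81.833333)²/(74.833333·112.833333) = 0.793100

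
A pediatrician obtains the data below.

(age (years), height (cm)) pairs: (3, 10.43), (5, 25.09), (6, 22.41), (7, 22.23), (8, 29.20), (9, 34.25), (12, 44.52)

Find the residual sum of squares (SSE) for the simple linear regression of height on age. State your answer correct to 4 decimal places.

n = 7, Σx = 50, Σy = 188.13, Σxy = 1522.9, Σx² = 408, Σy² = 5742.4069
Sxx = Σx² − (Σx)²/n = 408 − 357.142857 = 50.857143
Sxy = Σxy − (Σx)(Σy)/n = 1522.9 − 1343.785714 = 179.114286
Syy = Σy² − (Σy)²/n = 5742.4069 − 5056.128129 = 686.278771
b = Sxy/Sxx = 179.114286/50.857143 = 3.521910
SSE = Syy − b·Sxy = 686.278771 − 3.521910·179.114286 = 55.454357

55.4544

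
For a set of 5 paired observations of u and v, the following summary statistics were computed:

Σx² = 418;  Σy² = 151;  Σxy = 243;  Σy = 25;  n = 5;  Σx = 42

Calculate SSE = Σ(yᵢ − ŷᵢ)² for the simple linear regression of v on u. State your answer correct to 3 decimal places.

Sxx = Σx² − (Σx)²/n = 418 − 352.8 = 65.2
Sxy = Σxy − (Σx)(Σy)/n = 243 − 210 = 33
Syy = Σy² − (Σy)²/n = 151 − 125 = 26
b = Sxy/Sxx = 33/65.2 = 0.506135
SSE = Syy − b·Sxy = 26 − 0.506135·33 = 9.297546

9.298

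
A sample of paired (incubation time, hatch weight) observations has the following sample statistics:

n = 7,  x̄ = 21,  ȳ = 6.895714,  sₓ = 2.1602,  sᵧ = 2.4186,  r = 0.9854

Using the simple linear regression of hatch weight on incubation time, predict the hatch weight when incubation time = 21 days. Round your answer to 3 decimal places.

b = r · sᵧ/sₓ = 0.9854 · 2.4186/2.1602 = 1.103272
a = ȳ − b·x̄ = 6.895714 − 1.103272·21 = -16.273001
ŷ(21) = a + b·21 = -16.273001 + 1.103272·21 = 6.895714

6.896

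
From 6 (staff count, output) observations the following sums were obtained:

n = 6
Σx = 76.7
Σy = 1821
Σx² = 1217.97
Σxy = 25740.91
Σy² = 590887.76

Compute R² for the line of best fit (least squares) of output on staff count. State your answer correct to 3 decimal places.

Sxx = Σx² − (Σx)²/n = 1217.97 − 980.481667 = 237.488333
Sxy = Σxy − (Σx)(Σy)/n = 25740.91 − 23278.45 = 2462.46
Syy = Σy² − (Σy)²/n = 590887.76 − 552673.5 = 38214.26
R² = Sxy²/(Sxx·Syy) = (2462.46)²/(237.488333·38214.26) = 0.668145

0.668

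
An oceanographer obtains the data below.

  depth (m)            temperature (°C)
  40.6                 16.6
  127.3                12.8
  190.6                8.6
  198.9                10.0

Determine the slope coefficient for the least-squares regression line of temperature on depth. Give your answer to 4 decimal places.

-0.0471

n = 4, Σx = 557.4, Σy = 48, Σxy = 5931.56, Σx² = 93743.22
Sxx = Σx² − (Σx)²/n = 93743.22 − 77673.69 = 16069.53
Sxy = Σxy − (Σx)(Σy)/n = 5931.56 − 6688.8 = -757.24
b = Sxy/Sxx = -757.24/16069.53 = -0.047123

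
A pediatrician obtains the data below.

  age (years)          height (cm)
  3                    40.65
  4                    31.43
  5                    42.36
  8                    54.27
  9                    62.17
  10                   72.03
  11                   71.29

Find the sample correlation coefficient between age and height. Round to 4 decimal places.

0.9547

n = 7, Σx = 50, Σy = 374.2, Σxy = 2957.65, Σx² = 416, Σy² = 21515.5638
Sxx = Σx² − (Σx)²/n = 416 − 357.142857 = 58.857143
Sxy = Σxy − (Σx)(Σy)/n = 2957.65 − 2672.857143 = 284.792857
Syy = Σy² − (Σy)²/n = 21515.5638 − 20003.662857 = 1511.900943
r = Sxy/√(Sxx·Syy) = 284.792857/√(88986.169780) = 284.792857/298.305497 = 0.954702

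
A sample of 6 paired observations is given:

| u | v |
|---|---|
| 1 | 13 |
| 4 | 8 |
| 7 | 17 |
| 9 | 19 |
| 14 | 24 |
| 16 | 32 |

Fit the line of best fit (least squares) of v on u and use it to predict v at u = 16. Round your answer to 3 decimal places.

28.916

n = 6, Σx = 51, Σy = 113, Σxy = 1183, Σx² = 599
Sxx = Σx² − (Σx)²/n = 599 − 433.5 = 165.5
Sxy = Σxy − (Σx)(Σy)/n = 1183 − 960.5 = 222.5
b = Sxy/Sxx = 222.5/165.5 = 1.344411
a = ȳ − b·x̄ = 18.833333 − 1.344411·8.5 = 7.405841
ŷ(16) = a + b·16 = 7.405841 + 1.344411·16 = 28.916415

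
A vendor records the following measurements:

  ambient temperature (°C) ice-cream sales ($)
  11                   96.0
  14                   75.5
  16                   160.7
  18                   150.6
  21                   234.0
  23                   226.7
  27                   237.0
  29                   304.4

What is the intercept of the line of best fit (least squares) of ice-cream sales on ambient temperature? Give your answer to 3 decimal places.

-46.772

n = 8, Σx = 159, Σy = 1484.9, Σxy = 32749.7, Σx² = 3437
Sxx = Σx² − (Σx)²/n = 3437 − 3160.125 = 276.875
Sxy = Σxy − (Σx)(Σy)/n = 32749.7 − 29512.3875 = 3237.3125
b = Sxy/Sxx = 3237.3125/276.875 = 11.692325
a = ȳ − b·x̄ = 185.6125 − 11.692325·19.875 = -46.772460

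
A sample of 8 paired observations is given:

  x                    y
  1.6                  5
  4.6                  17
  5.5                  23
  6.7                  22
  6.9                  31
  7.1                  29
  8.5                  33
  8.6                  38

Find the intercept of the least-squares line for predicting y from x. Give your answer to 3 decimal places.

-2.495

n = 8, Σx = 49.5, Σy = 198, Σxy = 1387.2, Σx² = 343.09
Sxx = Σx² − (Σx)²/n = 343.09 − 306.28125 = 36.80875
Sxy = Σxy − (Σx)(Σy)/n = 1387.2 − 1225.125 = 162.075
b = Sxy/Sxx = 162.075/36.80875 = 4.403165
a = ȳ − b·x̄ = 24.75 − 4.403165·6.1875 = -2.494583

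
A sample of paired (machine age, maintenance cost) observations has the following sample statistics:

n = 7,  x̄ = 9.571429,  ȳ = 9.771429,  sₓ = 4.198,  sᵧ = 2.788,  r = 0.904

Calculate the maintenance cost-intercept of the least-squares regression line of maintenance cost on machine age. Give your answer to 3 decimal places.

4.025

b = r · sᵧ/sₓ = 0.904 · 2.788/4.198 = 0.600370
a = ȳ − b·x̄ = 9.771429 − 0.600370·9.571429 = 4.025033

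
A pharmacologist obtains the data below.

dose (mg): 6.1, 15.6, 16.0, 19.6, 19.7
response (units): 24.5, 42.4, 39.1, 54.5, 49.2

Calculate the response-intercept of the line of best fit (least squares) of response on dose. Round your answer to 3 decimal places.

11.327

n = 5, Σx = 77, Σy = 209.7, Σxy = 3473.93, Σx² = 1308.82
Sxx = Σx² − (Σx)²/n = 1308.82 − 1185.8 = 123.02
Sxy = Σxy − (Σx)(Σy)/n = 3473.93 − 3229.38 = 244.55
b = Sxy/Sxx = 244.55/123.02 = 1.987888
a = ȳ − b·x̄ = 41.94 − 1.987888·15.4 = 11.326523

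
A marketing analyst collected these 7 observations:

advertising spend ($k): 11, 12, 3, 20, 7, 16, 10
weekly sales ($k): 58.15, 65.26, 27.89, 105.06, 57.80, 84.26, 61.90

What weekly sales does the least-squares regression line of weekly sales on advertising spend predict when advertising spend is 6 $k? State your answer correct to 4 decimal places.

43.6401

n = 7, Σx = 79, Σy = 460.32, Σxy = 5979.4, Σx² = 1079
Sxx = Σx² − (Σx)²/n = 1079 − 891.571429 = 187.428571
Sxy = Σxy − (Σx)(Σy)/n = 5979.4 − 5195.04 = 784.36
b = Sxy/Sxx = 784.36/187.428571 = 4.184848
a = ȳ − b·x̄ = 65.76 − 4.184848·11.285714 = 18.531006
ŷ(6) = a + b·6 = 18.531006 + 4.184848·6 = 43.640091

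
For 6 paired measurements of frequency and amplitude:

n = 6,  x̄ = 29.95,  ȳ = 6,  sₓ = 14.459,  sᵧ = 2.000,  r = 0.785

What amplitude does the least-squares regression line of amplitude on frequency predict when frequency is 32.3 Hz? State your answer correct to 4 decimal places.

6.2552

b = r · sᵧ/sₓ = 0.785 · 2/14.459 = 0.108583
a = ȳ − b·x̄ = 6 − 0.108583·29.95 = 2.747942
ŷ(32.3) = a + b·32.3 = 2.747942 + 0.108583·32.3 = 6.255170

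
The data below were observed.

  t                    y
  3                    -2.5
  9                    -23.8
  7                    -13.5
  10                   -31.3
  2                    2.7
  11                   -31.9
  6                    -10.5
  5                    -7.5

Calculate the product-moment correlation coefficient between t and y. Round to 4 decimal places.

n = 8, Σx = 53, Σy = -118.3, Σxy = -1075.2, Σx² = 425, Σy² = 2926.03
Sxx = Σx² − (Σx)²/n = 425 − 351.125 = 73.875
Sxy = Σxy − (Σx)(Σy)/n = -1075.2 − (-783.7375) = -291.4625
Syy = Σy² − (Σy)²/n = 2926.03 − 1749.36125 = 1176.66875
r = Sxy/√(Sxx·Syy) = -291.4625/√(86926.403906) = -291.4625/294.832841 = -0.988569

-0.9886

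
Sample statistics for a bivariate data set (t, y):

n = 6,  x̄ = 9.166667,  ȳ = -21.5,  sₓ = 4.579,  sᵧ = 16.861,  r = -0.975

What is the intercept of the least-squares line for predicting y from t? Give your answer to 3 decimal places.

b = r · sᵧ/sₓ = -0.975 · 16.861/4.579 = -3.590189
a = ȳ − b·x̄ = -21.5 − (-3.590189)·9.166667 = 11.410066

11.410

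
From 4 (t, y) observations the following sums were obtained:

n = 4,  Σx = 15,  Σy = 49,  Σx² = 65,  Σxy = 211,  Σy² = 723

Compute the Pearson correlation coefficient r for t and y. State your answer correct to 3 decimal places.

0.831

Sxx = Σx² − (Σx)²/n = 65 − 56.25 = 8.75
Sxy = Σxy − (Σx)(Σy)/n = 211 − 183.75 = 27.25
Syy = Σy² − (Σy)²/n = 723 − 600.25 = 122.75
r = Sxy/√(Sxx·Syy) = 27.25/√(1074.0625) = 27.25/32.772893 = 0.831480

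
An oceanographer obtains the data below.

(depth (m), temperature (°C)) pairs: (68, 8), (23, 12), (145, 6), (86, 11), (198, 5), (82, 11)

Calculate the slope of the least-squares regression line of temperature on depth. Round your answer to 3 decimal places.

n = 6, Σx = 602, Σy = 53, Σxy = 4528, Σx² = 79502
Sxx = Σx² − (Σx)²/n = 79502 − 60400.666667 = 19101.333333
Sxy = Σxy − (Σx)(Σy)/n = 4528 − 5317.666667 = -789.666667
b = Sxy/Sxx = -789.666667/19101.333333 = -0.041341

-0.041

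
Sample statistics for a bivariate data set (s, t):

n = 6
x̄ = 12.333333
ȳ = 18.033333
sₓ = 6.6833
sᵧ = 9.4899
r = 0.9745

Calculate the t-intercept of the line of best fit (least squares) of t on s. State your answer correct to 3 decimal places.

b = r · sᵧ/sₓ = 0.9745 · 9.4899/6.6833 = 1.383734
a = ȳ − b·x̄ = 18.033333 − 1.383734·12.333333 = 0.967284

0.967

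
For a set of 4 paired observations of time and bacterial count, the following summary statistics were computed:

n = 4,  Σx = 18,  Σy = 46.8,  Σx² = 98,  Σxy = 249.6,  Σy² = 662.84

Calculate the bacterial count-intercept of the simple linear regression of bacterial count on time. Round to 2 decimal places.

Sxx = Σx² − (Σx)²/n = 98 − 81 = 17
Sxy = Σxy − (Σx)(Σy)/n = 249.6 − 210.6 = 39
b = Sxy/Sxx = 39/17 = 2.294118
a = ȳ − b·x̄ = 11.7 − 2.294118·4.5 = 1.376471

1.38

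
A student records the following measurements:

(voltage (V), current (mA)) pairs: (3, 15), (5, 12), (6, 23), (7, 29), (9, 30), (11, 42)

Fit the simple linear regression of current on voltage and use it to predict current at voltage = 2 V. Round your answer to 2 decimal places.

n = 6, Σx = 41, Σy = 151, Σxy = 1178, Σx² = 321
Sxx = Σx² − (Σx)²/n = 321 − 280.166667 = 40.833333
Sxy = Σxy − (Σx)(Σy)/n = 1178 − 1031.833333 = 146.166667
b = Sxy/Sxx = 146.166667/40.833333 = 3.579592
a = ȳ − b·x̄ = 25.166667 − 3.579592·6.833333 = 0.706122
ŷ(2) = a + b·2 = 0.706122 + 3.579592·2 = 7.865306

7.87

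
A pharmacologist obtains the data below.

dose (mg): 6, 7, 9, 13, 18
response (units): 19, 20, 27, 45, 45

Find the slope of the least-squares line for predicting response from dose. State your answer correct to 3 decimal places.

2.453

n = 5, Σx = 53, Σy = 156, Σxy = 1892, Σx² = 659
Sxx = Σx² − (Σx)²/n = 659 − 561.8 = 97.2
Sxy = Σxy − (Σx)(Σy)/n = 1892 − 1653.6 = 238.4
b = Sxy/Sxx = 238.4/97.2 = 2.452675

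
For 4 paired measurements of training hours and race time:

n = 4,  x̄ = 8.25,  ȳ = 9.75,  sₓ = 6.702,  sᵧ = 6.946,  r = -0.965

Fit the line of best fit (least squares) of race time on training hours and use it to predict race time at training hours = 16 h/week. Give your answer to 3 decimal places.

1.999

b = r · sᵧ/sₓ = -0.965 · 6.946/6.702 = -1.000133
a = ȳ − b·x̄ = 9.75 − (-1.000133)·8.25 = 18.001096
ŷ(16) = a + b·16 = 18.001096 + (-1.000133)·16 = 1.998971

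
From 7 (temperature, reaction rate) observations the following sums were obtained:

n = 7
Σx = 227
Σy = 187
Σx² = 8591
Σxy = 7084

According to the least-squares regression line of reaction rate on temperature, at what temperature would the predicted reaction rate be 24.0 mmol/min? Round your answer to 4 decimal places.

29.1558

Sxx = Σx² − (Σx)²/n = 8591 − 7361.285714 = 1229.714286
Sxy = Σxy − (Σx)(Σy)/n = 7084 − 6064.142857 = 1019.857143
b = Sxy/Sxx = 1019.857143/1229.714286 = 0.829345
a = ȳ − b·x̄ = 26.714286 − 0.829345·32.428571 = -0.180181
Set a + b·x = 24.0: x = (24.0 − (-0.180181)) / 0.829345 = 29.155764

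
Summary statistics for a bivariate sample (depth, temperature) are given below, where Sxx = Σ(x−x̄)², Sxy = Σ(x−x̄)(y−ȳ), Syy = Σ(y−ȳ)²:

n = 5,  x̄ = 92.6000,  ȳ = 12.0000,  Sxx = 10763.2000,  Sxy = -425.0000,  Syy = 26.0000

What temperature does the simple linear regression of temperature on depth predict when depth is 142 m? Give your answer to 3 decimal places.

10.049

b = Sxy/Sxx = -425/10763.2 = -0.039486
a = ȳ − b·x̄ = 12 − (-0.039486)·92.6 = 15.656440
ŷ(142) = a + b·142 = 15.656440 + (-0.039486)·142 = 10.049372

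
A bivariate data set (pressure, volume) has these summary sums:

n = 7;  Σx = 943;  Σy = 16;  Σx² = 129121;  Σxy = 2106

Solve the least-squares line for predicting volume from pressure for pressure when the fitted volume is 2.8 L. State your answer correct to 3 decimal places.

113.016

Sxx = Σx² − (Σx)²/n = 129121 − 127035.571429 = 2085.428571
Sxy = Σxy − (Σx)(Σy)/n = 2106 − 2155.428571 = -49.428571
b = Sxy/Sxx = -49.428571/2085.428571 = -0.023702
a = ȳ − b·x̄ = 2.285714 − (-0.023702)·134.714286 = 5.478696
Set a + b·x = 2.8: x = (2.8 − 5.478696) / (-0.023702) = 113.016185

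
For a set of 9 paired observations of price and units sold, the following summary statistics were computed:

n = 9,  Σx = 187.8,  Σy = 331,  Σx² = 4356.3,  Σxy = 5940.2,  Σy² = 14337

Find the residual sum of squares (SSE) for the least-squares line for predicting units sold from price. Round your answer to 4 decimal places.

Sxx = Σx² − (Σx)²/n = 4356.3 − 3918.76 = 437.54
Sxy = Σxy − (Σx)(Σy)/n = 5940.2 − 6906.866667 = -966.666667
Syy = Σy² − (Σy)²/n = 14337 − 12173.444444 = 2163.555556
b = Sxy/Sxx = -966.666667/437.54 = -2.209322
SSE = Syy − b·Sxy = 2163.555556 − (-2.209322)·(-966.666667) = 27.877802

27.8778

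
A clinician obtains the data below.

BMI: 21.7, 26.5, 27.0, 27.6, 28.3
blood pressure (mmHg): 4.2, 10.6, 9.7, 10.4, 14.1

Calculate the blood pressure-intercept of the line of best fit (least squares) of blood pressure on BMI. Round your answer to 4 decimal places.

-23.9769

n = 5, Σx = 131.1, Σy = 49, Σxy = 1320.01, Σx² = 3464.79
Sxx = Σx² − (Σx)²/n = 3464.79 − 3437.442 = 27.348
Sxy = Σxy − (Σx)(Σy)/n = 1320.01 − 1284.78 = 35.23
b = Sxy/Sxx = 35.23/27.348 = 1.288211
a = ȳ − b·x̄ = 9.8 − 1.288211·26.22 = -23.976898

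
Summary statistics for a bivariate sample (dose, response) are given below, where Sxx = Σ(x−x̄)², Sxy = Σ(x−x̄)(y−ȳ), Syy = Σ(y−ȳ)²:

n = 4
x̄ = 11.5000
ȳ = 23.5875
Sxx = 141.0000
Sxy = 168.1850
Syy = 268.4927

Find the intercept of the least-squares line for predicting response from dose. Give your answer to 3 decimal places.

b = Sxy/Sxx = 168.185/141 = 1.192801
a = ȳ − b·x̄ = 23.5875 − 1.192801·11.5 = 9.870284

9.870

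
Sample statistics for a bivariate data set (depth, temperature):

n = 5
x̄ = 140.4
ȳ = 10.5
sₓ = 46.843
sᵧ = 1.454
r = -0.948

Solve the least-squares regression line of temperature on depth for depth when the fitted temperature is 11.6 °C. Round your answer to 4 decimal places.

103.0178

b = r · sᵧ/sₓ = -0.948 · 1.454/46.843 = -0.029426
a = ȳ − b·x̄ = 10.5 − (-0.029426)·140.4 = 14.631380
Set a + b·x = 11.6: x = (11.6 − 14.631380) / (-0.029426) = 103.017818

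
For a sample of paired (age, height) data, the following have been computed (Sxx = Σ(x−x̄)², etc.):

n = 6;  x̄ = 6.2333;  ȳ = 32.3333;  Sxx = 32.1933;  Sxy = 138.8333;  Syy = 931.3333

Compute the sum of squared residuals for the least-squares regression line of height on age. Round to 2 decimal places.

332.62

b = Sxy/Sxx = 138.8333/32.1933 = 4.312490
SSE = Syy − b·Sxy = 931.3333 − 4.312490·138.8333 = 332.616014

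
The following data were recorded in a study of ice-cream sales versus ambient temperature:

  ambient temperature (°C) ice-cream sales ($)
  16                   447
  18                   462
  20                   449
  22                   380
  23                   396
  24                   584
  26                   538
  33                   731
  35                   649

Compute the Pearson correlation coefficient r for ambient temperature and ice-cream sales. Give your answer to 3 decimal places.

n = 9, Σx = 217, Σy = 4636, Σxy = 116758, Σx² = 5559, Σy² = 2502132
Sxx = Σx² − (Σx)²/n = 5559 − 5232.111111 = 326.888889
Sxy = Σxy − (Σx)(Σy)/n = 116758 − 111779.111111 = 4978.888889
Syy = Σy² − (Σy)²/n = 2502132 − 2388055.111111 = 114076.888889
r = Sxy/√(Sxx·Syy) = 4978.888889/√(37290467.456790) = 4978.888889/6106.592131 = 0.815330

0.815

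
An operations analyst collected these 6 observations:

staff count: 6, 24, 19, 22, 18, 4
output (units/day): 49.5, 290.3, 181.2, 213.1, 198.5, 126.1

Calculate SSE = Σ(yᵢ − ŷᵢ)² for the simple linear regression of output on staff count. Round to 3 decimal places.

n = 6, Σx = 93, Σy = 1058.7, Σxy = 19472.6, Σx² = 1797, Σy² = 220272.85
Sxx = Σx² − (Σx)²/n = 1797 − 1441.5 = 355.5
Sxy = Σxy − (Σx)(Σy)/n = 19472.6 − 16409.85 = 3062.75
Syy = Σy² − (Σy)²/n = 220272.85 − 186807.615 = 33465.235
b = Sxy/Sxx = 3062.75/355.5 = 8.615331
SSE = Syy − b·Sxy = 33465.235 − 8.615331·3062.75 = 7078.631449

7078.631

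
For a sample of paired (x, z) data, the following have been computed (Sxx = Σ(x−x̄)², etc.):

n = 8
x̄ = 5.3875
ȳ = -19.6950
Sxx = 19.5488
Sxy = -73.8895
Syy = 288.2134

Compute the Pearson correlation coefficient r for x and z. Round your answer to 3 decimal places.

r = Sxy/√(Sxx·Syy) = -73.8895/√(5634.226114) = -73.8895/75.061482 = -0.984386

-0.984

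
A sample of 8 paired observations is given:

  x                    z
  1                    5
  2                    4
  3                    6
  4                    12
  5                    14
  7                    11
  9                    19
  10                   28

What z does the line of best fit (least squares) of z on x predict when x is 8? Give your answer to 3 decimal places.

n = 8, Σx = 41, Σy = 99, Σxy = 677, Σx² = 285
Sxx = Σx² − (Σx)²/n = 285 − 210.125 = 74.875
Sxy = Σxy − (Σx)(Σy)/n = 677 − 507.375 = 169.625
b = Sxy/Sxx = 169.625/74.875 = 2.265442
a = ȳ − b·x̄ = 12.375 − 2.265442·5.125 = 0.764608
ŷ(8) = a + b·8 = 0.764608 + 2.265442·8 = 18.888147

18.888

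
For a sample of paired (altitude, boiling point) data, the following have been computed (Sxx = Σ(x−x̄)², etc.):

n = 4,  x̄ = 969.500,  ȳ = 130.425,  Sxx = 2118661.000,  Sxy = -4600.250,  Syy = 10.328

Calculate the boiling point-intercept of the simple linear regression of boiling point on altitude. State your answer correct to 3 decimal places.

132.530

b = Sxy/Sxx = -4600.25/2118661 = -0.002171
a = ȳ − b·x̄ = 130.425 − (-0.002171)·969.5 = 132.530076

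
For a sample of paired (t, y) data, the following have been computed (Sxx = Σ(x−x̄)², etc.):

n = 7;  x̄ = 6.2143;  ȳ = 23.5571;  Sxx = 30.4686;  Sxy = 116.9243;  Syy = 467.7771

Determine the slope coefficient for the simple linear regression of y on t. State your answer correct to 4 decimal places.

b = Sxy/Sxx = 116.9243/30.4686 = 3.837534

3.8375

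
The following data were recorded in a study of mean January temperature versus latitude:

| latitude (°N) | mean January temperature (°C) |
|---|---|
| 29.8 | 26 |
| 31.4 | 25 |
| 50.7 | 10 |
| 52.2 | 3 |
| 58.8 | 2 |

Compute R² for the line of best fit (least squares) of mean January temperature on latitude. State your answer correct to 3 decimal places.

n = 5, Σx = 222.9, Σy = 66, Σxy = 2341, Σx² = 10626.77, Σy² = 1414
Sxx = Σx² − (Σx)²/n = 10626.77 − 9936.882 = 689.888
Sxy = Σxy − (Σx)(Σy)/n = 2341 − 2942.28 = -601.28
Syy = Σy² − (Σy)²/n = 1414 − 871.2 = 542.8
R² = Sxy²/(Sxx·Syy) = (-601.28)²/(689.888·542.8) = 0.965462

0.965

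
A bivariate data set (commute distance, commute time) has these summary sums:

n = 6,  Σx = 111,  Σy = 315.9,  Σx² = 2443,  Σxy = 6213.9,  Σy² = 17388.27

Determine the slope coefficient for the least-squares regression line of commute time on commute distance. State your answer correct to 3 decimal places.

Sxx = Σx² − (Σx)²/n = 2443 − 2053.5 = 389.5
Sxy = Σxy − (Σx)(Σy)/n = 6213.9 − 5844.15 = 369.75
b = Sxy/Sxx = 369.75/389.5 = 0.949294

0.949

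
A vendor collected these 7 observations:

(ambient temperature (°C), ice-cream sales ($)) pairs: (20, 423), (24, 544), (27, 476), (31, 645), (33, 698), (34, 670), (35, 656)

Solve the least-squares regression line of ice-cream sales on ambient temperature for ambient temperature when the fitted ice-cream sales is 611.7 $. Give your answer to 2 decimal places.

30.55

n = 7, Σx = 204, Σy = 4112, Σxy = 123137, Σx² = 6136
Sxx = Σx² − (Σx)²/n = 6136 − 5945.142857 = 190.857143
Sxy = Σxy − (Σx)(Σy)/n = 123137 − 119835.428571 = 3301.571429
b = Sxy/Sxx = 3301.571429/190.857143 = 17.298653
a = ȳ − b·x̄ = 587.428571 − 17.298653·29.142857 = 83.296407
Set a + b·x = 611.7: x = (611.7 − 83.296407) / 17.298653 = 30.545939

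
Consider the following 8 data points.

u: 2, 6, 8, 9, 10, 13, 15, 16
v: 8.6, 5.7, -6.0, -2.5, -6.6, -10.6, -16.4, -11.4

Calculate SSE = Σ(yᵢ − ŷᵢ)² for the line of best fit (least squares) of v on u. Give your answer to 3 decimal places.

n = 8, Σx = 79, Σy = -39.2, Σxy = -651.3, Σx² = 935, Σy² = 703.54
Sxx = Σx² − (Σx)²/n = 935 − 780.125 = 154.875
Sxy = Σxy − (Σx)(Σy)/n = -651.3 − (-387.1) = -264.2
Syy = Σy² − (Σy)²/n = 703.54 − 192.08 = 511.46
b = Sxy/Sxx = -264.2/154.875 = -1.705892
SSE = Syy − b·Sxy = 511.46 − (-1.705892)·(-264.2) = 60.763374

60.763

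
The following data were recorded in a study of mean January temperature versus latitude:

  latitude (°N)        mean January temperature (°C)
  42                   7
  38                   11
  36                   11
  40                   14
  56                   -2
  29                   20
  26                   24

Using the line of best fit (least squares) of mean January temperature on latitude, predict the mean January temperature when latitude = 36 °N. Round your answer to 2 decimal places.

13.95

n = 7, Σx = 267, Σy = 85, Σxy = 2760, Σx² = 10757
Sxx = Σx² − (Σx)²/n = 10757 − 10184.142857 = 572.857143
Sxy = Σxy − (Σx)(Σy)/n = 2760 − 3242.142857 = -482.142857
b = Sxy/Sxx = -482.142857/572.857143 = -0.841646
a = ȳ − b·x̄ = 12.142857 − (-0.841646)·38.142857 = 44.245636
ŷ(36) = a + b·36 = 44.245636 + (-0.841646)·36 = 13.946384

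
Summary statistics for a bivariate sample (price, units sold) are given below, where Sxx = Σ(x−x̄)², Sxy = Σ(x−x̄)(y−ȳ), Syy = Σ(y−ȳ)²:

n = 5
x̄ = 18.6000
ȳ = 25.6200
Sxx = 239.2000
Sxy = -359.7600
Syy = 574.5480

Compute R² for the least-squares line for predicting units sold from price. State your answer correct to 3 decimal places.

R² = Sxy²/(Sxx·Syy) = (-359.76)²/(239.2·574.548) = 0.941756

0.942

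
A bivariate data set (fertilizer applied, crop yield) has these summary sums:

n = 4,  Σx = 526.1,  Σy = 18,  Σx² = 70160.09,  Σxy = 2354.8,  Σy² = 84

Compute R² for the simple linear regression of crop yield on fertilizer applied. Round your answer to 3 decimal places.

0.055

Sxx = Σx² − (Σx)²/n = 70160.09 − 69195.3025 = 964.7875
Sxy = Σxy − (Σx)(Σy)/n = 2354.8 − 2367.45 = -12.65
Syy = Σy² − (Σy)²/n = 84 − 81 = 3
R² = Sxy²/(Sxx·Syy) = (-12.65)²/(964.7875·3) = 0.055288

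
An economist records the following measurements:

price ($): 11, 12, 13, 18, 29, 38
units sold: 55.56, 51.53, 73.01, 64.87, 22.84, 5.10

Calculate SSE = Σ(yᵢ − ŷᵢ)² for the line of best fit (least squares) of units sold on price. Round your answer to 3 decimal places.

n = 6, Σx = 121, Σy = 272.91, Σxy = 4202.47, Σx² = 3043, Σy² = 15828.5071
Sxx = Σx² − (Σx)²/n = 3043 − 2440.166667 = 602.833333
Sxy = Σxy − (Σx)(Σy)/n = 4202.47 − 5503.685 = -1301.215
Syy = Σy² − (Σy)²/n = 15828.5071 − 12413.31135 = 3415.19575
b = Sxy/Sxx = -1301.215/602.833333 = -2.158499
SSE = Syy − b·Sxy = 3415.19575 − (-2.158499)·(-1301.215) = 606.524791

606.525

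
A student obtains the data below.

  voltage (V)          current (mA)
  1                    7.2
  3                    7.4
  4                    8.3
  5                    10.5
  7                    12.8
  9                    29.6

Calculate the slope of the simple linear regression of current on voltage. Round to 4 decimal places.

n = 6, Σx = 29, Σy = 75.8, Σxy = 471.1, Σx² = 181
Sxx = Σx² − (Σx)²/n = 181 − 140.166667 = 40.833333
Sxy = Σxy − (Σx)(Σy)/n = 471.1 − 366.366667 = 104.733333
b = Sxy/Sxx = 104.733333/40.833333 = 2.564898

2.5649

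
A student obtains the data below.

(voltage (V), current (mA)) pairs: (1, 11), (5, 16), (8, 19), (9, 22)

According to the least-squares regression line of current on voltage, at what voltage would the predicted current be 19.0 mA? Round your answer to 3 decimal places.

7.300

n = 4, Σx = 23, Σy = 68, Σxy = 441, Σx² = 171
Sxx = Σx² − (Σx)²/n = 171 − 132.25 = 38.75
Sxy = Σxy − (Σx)(Σy)/n = 441 − 391 = 50
b = Sxy/Sxx = 50/38.75 = 1.290323
a = ȳ − b·x̄ = 17 − 1.290323·5.75 = 9.580645
Set a + b·x = 19.0: x = (19.0 − 9.580645) / 1.290323 = 7.3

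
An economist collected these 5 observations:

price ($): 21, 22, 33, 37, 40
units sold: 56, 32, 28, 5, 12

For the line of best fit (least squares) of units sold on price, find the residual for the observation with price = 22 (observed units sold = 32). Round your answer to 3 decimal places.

n = 5, Σx = 153, Σy = 133, Σxy = 3469, Σx² = 4983
Sxx = Σx² − (Σx)²/n = 4983 − 4681.8 = 301.2
Sxy = Σxy − (Σx)(Σy)/n = 3469 − 4069.8 = -600.8
b = Sxy/Sxx = -600.8/301.2 = -1.994688
a = ȳ − b·x̄ = 26.6 − (-1.994688)·30.6 = 87.637450
ŷ(22) = 87.637450 + (-1.994688)·22 = 43.754316
residual = y − ŷ = 32 − 43.754316 = -11.754316

-11.754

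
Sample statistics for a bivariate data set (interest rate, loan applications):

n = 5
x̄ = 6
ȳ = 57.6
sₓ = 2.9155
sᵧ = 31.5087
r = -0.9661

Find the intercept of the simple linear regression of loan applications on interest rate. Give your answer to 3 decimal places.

b = r · sᵧ/sₓ = -0.9661 · 31.5087/2.9155 = -10.440938
a = ȳ − b·x̄ = 57.6 − (-10.440938)·6 = 120.245629

120.246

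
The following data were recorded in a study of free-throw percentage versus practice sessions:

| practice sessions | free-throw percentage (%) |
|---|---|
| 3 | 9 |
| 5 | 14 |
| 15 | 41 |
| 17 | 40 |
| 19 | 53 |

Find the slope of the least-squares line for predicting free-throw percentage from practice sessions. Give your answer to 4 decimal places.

2.5677

n = 5, Σx = 59, Σy = 157, Σxy = 2399, Σx² = 909
Sxx = Σx² − (Σx)²/n = 909 − 696.2 = 212.8
Sxy = Σxy − (Σx)(Σy)/n = 2399 − 1852.6 = 546.4
b = Sxy/Sxx = 546.4/212.8 = 2.567669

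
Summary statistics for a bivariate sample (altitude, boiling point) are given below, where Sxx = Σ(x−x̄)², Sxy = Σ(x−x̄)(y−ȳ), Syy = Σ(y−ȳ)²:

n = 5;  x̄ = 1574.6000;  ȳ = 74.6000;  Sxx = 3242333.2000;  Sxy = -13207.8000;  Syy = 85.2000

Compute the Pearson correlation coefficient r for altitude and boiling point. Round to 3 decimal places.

-0.795

r = Sxy/√(Sxx·Syy) = -13207.8/√(276246788.64) = -13207.8/16620.673531 = -0.794661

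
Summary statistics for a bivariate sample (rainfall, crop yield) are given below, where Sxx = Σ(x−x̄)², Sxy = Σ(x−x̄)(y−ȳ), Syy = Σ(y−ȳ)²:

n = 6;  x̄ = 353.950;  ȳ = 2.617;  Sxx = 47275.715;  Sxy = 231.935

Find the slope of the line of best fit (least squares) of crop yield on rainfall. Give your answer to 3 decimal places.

b = Sxy/Sxx = 231.935/47275.715 = 0.004906

0.005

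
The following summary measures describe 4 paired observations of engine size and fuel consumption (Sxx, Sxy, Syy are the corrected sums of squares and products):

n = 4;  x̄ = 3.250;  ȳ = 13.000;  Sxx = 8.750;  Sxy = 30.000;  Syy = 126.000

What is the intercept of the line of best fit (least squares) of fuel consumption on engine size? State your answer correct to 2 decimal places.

1.86

b = Sxy/Sxx = 30/8.75 = 3.428571
a = ȳ − b·x̄ = 13 − 3.428571·3.25 = 1.857143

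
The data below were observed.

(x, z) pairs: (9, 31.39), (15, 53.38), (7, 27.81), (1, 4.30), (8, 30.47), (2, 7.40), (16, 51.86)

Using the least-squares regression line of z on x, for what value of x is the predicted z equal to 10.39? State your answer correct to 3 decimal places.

n = 7, Σx = 58, Σy = 206.61, Σxy = 2370.5, Σx² = 680
Sxx = Σx² − (Σx)²/n = 680 − 480.571429 = 199.428571
Sxy = Σxy − (Σx)(Σy)/n = 2370.5 − 1711.911429 = 658.588571
b = Sxy/Sxx = 658.588571/199.428571 = 3.302378
a = ȳ − b·x̄ = 29.515714 − 3.302378·8.285714 = 2.153152
Set a + b·x = 10.39: x = (10.39 − 2.153152) / 3.302378 = 2.494217

2.494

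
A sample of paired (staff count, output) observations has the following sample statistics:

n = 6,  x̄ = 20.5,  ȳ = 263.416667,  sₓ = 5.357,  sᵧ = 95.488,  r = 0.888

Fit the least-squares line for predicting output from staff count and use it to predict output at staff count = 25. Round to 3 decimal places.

b = r · sᵧ/sₓ = 0.888 · 95.488/5.357 = 15.828513
a = ȳ − b·x̄ = 263.416667 − 15.828513·20.5 = -61.067849
ŷ(25) = a + b·25 = -61.067849 + 15.828513·25 = 334.644975

334.645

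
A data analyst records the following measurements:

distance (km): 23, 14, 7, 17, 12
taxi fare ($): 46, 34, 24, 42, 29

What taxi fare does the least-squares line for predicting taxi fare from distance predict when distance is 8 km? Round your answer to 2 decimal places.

25.23

n = 5, Σx = 73, Σy = 175, Σxy = 2764, Σx² = 1207
Sxx = Σx² − (Σx)²/n = 1207 − 1065.8 = 141.2
Sxy = Σxy − (Σx)(Σy)/n = 2764 − 2555 = 209
b = Sxy/Sxx = 209/141.2 = 1.480170
a = ȳ − b·x̄ = 35 − 1.480170·14.6 = 13.389518
ŷ(8) = a + b·8 = 13.389518 + 1.480170·8 = 25.230878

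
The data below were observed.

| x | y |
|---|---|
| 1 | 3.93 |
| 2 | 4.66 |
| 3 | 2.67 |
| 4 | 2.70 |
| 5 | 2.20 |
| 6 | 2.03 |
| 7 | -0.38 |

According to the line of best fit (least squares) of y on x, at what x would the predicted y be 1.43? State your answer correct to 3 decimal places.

5.672

n = 7, Σx = 28, Σy = 17.81, Σxy = 52.58, Σx² = 140
Sxx = Σx² − (Σx)²/n = 140 − 112 = 28
Sxy = Σxy − (Σx)(Σy)/n = 52.58 − 71.24 = -18.66
b = Sxy/Sxx = -18.66/28 = -0.666429
a = ȳ − b·x̄ = 2.544286 − (-0.666429)·4 = 5.21
Set a + b·x = 1.43: x = (1.43 − 5.21) / (-0.666429) = 5.672026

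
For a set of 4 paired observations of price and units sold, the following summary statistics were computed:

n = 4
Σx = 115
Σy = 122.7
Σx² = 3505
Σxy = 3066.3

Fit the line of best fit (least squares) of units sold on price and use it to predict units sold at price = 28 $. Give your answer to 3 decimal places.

32.416

Sxx = Σx² − (Σx)²/n = 3505 − 3306.25 = 198.75
Sxy = Σxy − (Σx)(Σy)/n = 3066.3 − 3527.625 = -461.325
b = Sxy/Sxx = -461.325/198.75 = -2.321132
a = ȳ − b·x̄ = 30.675 − (-2.321132)·28.75 = 97.407547
ŷ(28) = a + b·28 = 97.407547 + (-2.321132)·28 = 32.415849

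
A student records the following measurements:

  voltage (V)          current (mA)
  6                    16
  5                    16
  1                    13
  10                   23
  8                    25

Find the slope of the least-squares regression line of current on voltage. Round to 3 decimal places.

n = 5, Σx = 30, Σy = 93, Σxy = 619, Σx² = 226
Sxx = Σx² − (Σx)²/n = 226 − 180 = 46
Sxy = Σxy − (Σx)(Σy)/n = 619 − 558 = 61
b = Sxy/Sxx = 61/46 = 1.326087

1.326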